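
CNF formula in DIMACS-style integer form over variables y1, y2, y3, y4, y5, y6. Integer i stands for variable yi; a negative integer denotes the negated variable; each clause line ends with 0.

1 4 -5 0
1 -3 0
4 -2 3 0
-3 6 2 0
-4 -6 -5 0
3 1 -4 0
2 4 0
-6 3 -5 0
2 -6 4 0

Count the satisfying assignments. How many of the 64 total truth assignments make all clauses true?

14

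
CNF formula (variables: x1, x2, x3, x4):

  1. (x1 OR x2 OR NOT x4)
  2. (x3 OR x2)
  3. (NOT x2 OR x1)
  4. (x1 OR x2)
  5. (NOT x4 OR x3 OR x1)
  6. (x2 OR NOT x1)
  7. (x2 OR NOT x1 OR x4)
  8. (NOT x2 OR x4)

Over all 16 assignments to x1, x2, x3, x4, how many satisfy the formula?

2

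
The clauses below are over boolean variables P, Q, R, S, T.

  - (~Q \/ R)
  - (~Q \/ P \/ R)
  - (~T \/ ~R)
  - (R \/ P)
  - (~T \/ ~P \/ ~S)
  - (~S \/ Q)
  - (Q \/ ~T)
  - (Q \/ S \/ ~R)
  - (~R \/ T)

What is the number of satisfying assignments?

1

The models are:
  P=1 Q=0 R=0 S=0 T=0
That's 1 in total.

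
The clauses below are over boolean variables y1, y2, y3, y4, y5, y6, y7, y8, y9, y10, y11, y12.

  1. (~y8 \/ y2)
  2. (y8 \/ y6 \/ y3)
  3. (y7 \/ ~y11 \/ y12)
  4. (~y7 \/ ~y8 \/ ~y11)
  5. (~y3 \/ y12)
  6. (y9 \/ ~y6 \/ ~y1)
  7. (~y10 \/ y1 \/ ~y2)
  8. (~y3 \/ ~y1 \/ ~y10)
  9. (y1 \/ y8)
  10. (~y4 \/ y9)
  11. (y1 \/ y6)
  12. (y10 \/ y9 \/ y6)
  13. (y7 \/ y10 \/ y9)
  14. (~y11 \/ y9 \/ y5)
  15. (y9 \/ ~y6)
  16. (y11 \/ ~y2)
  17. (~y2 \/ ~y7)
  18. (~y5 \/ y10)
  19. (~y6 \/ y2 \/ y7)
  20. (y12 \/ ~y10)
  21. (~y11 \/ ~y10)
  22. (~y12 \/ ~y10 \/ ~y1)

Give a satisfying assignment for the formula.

y1 = T, y2 = F, y3 = T, y4 = F, y5 = F, y6 = F, y7 = T, y8 = F, y9 = T, y10 = F, y11 = T, y12 = T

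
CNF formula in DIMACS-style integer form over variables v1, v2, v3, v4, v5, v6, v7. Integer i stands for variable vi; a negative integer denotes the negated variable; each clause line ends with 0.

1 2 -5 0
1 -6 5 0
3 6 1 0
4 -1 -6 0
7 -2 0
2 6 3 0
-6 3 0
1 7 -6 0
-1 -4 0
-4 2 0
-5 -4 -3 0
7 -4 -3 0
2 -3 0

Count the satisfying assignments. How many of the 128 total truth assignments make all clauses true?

Split on v1, then v3.
  v1=1, v3=1: remaining (v2,v4,v5,v6,v7) ∈ {(1,0,0,0,1); (1,0,1,0,1)} — 2.
  v1=1, v3=0: remaining (v2,v4,v5,v6,v7) ∈ {(1,0,0,0,1); (1,0,1,0,1)} — 2.
  v1=0, v3=1: remaining (v2,v4,v5,v6,v7) ∈ {(1,0,0,0,1); (1,0,1,0,1); (1,0,1,1,1); (1,1,0,0,1)} — 4.
  v1=0, v3=0: a clause becomes empty — 0.
Total: 2 + 2 + 4 + 0 = 8.

8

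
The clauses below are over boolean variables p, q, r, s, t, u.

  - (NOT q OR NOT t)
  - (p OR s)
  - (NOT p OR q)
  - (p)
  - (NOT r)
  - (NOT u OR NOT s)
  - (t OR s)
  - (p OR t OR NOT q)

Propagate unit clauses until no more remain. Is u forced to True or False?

False

Unit clause (p) sets p = True.
(NOT p OR q): since p = True, the clause reduces to (q). q = True.
(NOT t OR NOT q) with q = True leaves only NOT t, so t = False.
(NOT r) is a unit clause: r = False.
In (s OR t), t is now false; s must hold, so s = True.
From (NOT u OR NOT s) and s = True: u = False.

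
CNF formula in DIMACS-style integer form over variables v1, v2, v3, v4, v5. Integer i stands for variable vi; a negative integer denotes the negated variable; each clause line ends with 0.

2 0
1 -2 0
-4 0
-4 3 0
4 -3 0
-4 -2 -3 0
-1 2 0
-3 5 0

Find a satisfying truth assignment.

(v2) is a unit clause, so v2 = True.
The clause (v1) is unit: v1 must be True.
(¬v4) is a unit clause, so v4 = False.
Unit propagation: (¬v3) forces v3 = False.
v5 is now unconstrained; take v5 = True.
Every clause has at least one true literal under this assignment.

v1=T, v2=T, v3=F, v4=F, v5=T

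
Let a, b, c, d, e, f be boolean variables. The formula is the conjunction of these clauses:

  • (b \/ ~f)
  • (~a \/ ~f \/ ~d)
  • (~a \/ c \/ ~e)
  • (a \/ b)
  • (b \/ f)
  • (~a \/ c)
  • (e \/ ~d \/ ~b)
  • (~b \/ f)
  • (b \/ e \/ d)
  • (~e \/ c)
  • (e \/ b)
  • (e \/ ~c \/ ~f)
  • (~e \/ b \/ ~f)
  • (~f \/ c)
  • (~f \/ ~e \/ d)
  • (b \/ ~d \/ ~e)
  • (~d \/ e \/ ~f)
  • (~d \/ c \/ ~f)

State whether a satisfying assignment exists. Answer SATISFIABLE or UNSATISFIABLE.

SATISFIABLE

Set a = False and propagate.
  then b is forced to True.
  then f is forced to True.
  then c is forced to True.
  then e is forced to True.
  then d is forced to True.
Every clause has at least one true literal under this assignment.
So a = False, b = True, c = True, d = True, e = True, f = True is a satisfying assignment.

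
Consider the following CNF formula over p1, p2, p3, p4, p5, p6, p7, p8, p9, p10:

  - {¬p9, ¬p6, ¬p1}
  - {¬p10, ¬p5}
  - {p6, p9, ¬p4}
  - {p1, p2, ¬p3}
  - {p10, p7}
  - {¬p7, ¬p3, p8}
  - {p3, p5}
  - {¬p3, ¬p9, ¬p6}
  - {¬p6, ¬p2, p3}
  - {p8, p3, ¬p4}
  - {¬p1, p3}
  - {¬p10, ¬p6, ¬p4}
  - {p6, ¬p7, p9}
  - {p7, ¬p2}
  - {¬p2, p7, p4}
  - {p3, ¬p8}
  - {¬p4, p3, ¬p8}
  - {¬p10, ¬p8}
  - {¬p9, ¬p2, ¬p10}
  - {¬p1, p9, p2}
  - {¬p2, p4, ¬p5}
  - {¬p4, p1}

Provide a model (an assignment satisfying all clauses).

p1=True, p2=True, p3=True, p4=True, p5=False, p6=True, p7=True, p8=True, p9=False, p10=False

Try p1 = True.
  then p3 is forced to True.
Try p2 = True.
  then p7 is forced to True.
  then p8 is forced to True.
  then p10 is forced to False.
The remaining clauses are satisfied by p4 = True, p5 = False, p6 = True, p9 = False.
Every clause has at least one true literal under this assignment.
Check each clause:
  1. {¬p6, ¬p9, ¬p1} — ¬p9 is true.
  2. {¬p5, ¬p10} — ¬p5 is true.
  3. {p9, ¬p4, p6} — p6 is true.
  4. {p2, p1, ¬p3} — p1 is true.
  5. {p7, p10} — p7 is true.
  6. {p8, ¬p7, ¬p3} — p8 is true.
  7. {p5, p3} — p3 is true.
  8. {¬p3, ¬p9, ¬p6} — ¬p9 is true.
  9. {¬p2, p3, ¬p6} — p3 is true.
  10. {p8, ¬p4, p3} — p8 is true.
  11. {¬p1, p3} — p3 is true.
  12. {¬p10, ¬p4, ¬p6} — ¬p10 is true.
  13. {p6, p9, ¬p7} — p6 is true.
  14. {¬p2, p7} — p7 is true.
  15. {p4, p7, ¬p2} — p4 is true.
  16. {¬p8, p3} — p3 is true.
  17. {¬p4, ¬p8, p3} — p3 is true.
  18. {¬p10, ¬p8} — ¬p10 is true.
  19. {¬p2, ¬p9, ¬p10} — ¬p10 is true.
  20. {¬p1, p9, p2} — p2 is true.
  21. {¬p2, p4, ¬p5} — ¬p5 is true.
  22. {¬p4, p1} — p1 is true.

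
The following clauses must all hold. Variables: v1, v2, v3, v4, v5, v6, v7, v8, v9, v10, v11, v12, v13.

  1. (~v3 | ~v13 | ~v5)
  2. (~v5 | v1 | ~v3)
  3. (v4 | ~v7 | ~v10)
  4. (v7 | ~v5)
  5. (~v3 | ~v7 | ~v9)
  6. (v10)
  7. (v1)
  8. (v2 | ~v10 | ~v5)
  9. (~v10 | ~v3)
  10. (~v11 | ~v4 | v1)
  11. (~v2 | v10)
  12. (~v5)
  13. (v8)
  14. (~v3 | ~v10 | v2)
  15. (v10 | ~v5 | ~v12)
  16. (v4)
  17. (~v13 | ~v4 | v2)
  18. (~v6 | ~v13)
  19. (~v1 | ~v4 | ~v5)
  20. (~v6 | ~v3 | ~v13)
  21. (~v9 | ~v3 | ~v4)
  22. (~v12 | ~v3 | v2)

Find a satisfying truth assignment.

v1 = T, v2 = T, v3 = F, v4 = T, v5 = F, v6 = F, v7 = F, v8 = T, v9 = T, v10 = T, v11 = T, v12 = T, v13 = F

The clause (v10) is unit: v10 must be True.
Unit propagation: (v1) forces v1 = True.
Unit propagation: (~v3) forces v3 = False.
Unit propagation: (~v5) forces v5 = False.
Unit propagation: (v8) forces v8 = True.
Unit propagation: (v4) forces v4 = True.
v2 occurs only positively in the remaining clauses — set v2 = True.
v6 occurs only negated in the remaining clauses — set v6 = False.
v7, v9, v11, v12, v13 are now unconstrained; take v7 = False, v9 = True, v11 = True, v12 = True, v13 = False.
Every clause has at least one true literal under this assignment.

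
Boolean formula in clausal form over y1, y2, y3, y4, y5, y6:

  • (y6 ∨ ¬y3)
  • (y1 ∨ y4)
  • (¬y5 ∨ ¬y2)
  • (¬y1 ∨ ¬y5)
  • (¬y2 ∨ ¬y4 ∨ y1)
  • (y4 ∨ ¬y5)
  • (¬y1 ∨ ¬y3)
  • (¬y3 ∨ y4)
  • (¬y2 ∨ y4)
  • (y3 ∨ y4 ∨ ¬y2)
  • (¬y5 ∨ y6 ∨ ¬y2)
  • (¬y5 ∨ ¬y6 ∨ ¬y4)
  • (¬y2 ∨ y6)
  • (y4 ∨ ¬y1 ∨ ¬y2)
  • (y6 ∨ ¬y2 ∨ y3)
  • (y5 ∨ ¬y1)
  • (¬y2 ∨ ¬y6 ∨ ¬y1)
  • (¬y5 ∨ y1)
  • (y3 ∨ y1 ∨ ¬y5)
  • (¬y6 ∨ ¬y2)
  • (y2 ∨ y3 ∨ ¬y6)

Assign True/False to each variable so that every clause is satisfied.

y1 = F  y2 = F  y3 = F  y4 = T  y5 = F  y6 = F

Check each clause:
  1. (¬y3 ∨ y6) — ¬y3 is true.
  2. (y1 ∨ y4) — y4 is true.
  3. (¬y2 ∨ ¬y5) — ¬y5 is true.
  4. (¬y5 ∨ ¬y1) — ¬y5 is true.
  5. (y1 ∨ ¬y4 ∨ ¬y2) — ¬y2 is true.
  6. (y4 ∨ ¬y5) — ¬y5 is true.
  7. (¬y3 ∨ ¬y1) — ¬y3 is true.
  8. (¬y3 ∨ y4) — y4 is true.
  9. (¬y2 ∨ y4) — y4 is true.
  10. (¬y2 ∨ y4 ∨ y3) — y4 is true.
  11. (¬y5 ∨ ¬y2 ∨ y6) — ¬y5 is true.
  12. (¬y4 ∨ ¬y6 ∨ ¬y5) — ¬y6 is true.
  13. (y6 ∨ ¬y2) — ¬y2 is true.
  14. (¬y1 ∨ ¬y2 ∨ y4) — y4 is true.
  15. (y3 ∨ y6 ∨ ¬y2) — ¬y2 is true.
  16. (¬y1 ∨ y5) — ¬y1 is true.
  17. (¬y2 ∨ ¬y6 ∨ ¬y1) — ¬y6 is true.
  18. (¬y5 ∨ y1) — ¬y5 is true.
  19. (y1 ∨ ¬y5 ∨ y3) — ¬y5 is true.
  20. (¬y2 ∨ ¬y6) — ¬y6 is true.
  21. (y2 ∨ ¬y6 ∨ y3) — ¬y6 is true.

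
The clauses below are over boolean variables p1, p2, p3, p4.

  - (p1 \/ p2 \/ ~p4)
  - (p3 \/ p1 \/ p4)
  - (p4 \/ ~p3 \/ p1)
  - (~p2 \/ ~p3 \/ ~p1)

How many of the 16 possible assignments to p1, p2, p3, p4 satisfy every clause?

8

Split on p1, then p3.
  p1=1, p3=1: remaining (p2,p4) ∈ {(0,0); (0,1)} — 2.
  p1=1, p3=0: remaining (p2,p4) ∈ {(0,0); (0,1); (1,0); (1,1)} — 4.
  p1=0, p3=1: remaining (p2,p4) ∈ {(1,1)} — 1.
  p1=0, p3=0: remaining (p2,p4) ∈ {(1,1)} — 1.
Total: 2 + 4 + 1 + 1 = 8.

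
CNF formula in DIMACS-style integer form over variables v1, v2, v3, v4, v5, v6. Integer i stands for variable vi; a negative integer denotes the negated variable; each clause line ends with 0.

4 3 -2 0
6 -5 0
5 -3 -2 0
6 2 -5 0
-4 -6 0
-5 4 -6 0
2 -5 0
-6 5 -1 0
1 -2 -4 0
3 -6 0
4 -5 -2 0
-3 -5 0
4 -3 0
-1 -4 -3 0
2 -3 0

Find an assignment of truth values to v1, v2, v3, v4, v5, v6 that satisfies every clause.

v1 = T, v2 = T, v3 = F, v4 = T, v5 = F, v6 = F

Check each clause:
  1. (!v2 || v4 || v3) — v4 is true.
  2. (!v5 || v6) — !v5 is true.
  3. (!v3 || !v2 || v5) — !v3 is true.
  4. (!v5 || v6 || v2) — v2 is true.
  5. (!v6 || !v4) — !v6 is true.
  6. (!v6 || v4 || !v5) — !v6 is true.
  7. (!v5 || v2) — v2 is true.
  8. (!v6 || v5 || !v1) — !v6 is true.
  9. (!v4 || !v2 || v1) — v1 is true.
  10. (v3 || !v6) — !v6 is true.
  11. (!v2 || !v5 || v4) — !v5 is true.
  12. (!v5 || !v3) — !v5 is true.
  13. (v4 || !v3) — v4 is true.
  14. (!v3 || !v1 || !v4) — !v3 is true.
  15. (!v3 || v2) — v2 is true.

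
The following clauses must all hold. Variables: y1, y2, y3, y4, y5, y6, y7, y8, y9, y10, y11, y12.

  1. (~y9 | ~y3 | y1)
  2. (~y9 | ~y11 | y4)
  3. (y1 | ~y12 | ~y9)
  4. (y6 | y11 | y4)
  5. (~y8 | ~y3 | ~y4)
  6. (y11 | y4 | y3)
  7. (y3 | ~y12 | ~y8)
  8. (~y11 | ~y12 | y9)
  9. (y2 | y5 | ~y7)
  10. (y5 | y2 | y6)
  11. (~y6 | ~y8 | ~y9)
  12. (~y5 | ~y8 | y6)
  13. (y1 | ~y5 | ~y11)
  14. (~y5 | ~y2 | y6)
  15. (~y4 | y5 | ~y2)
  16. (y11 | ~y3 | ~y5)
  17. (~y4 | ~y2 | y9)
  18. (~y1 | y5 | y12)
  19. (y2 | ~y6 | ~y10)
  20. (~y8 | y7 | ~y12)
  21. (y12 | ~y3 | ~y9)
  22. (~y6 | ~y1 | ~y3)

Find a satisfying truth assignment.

y1=False, y2=True, y3=True, y4=False, y5=False, y6=True, y7=True, y8=True, y9=False, y10=False, y11=False, y12=False

y10 occurs only negated in the remaining clauses — set y10 = False.
Branch on y1: take y1 = False.
Branch on y2: take y2 = True.
Set y3 = True and propagate.
  then y9 is forced to False.
  then y4 is forced to False.
The remaining clauses are satisfied by y5 = False, y6 = True, y7 = True, y8 = True, y11 = False, y12 = False.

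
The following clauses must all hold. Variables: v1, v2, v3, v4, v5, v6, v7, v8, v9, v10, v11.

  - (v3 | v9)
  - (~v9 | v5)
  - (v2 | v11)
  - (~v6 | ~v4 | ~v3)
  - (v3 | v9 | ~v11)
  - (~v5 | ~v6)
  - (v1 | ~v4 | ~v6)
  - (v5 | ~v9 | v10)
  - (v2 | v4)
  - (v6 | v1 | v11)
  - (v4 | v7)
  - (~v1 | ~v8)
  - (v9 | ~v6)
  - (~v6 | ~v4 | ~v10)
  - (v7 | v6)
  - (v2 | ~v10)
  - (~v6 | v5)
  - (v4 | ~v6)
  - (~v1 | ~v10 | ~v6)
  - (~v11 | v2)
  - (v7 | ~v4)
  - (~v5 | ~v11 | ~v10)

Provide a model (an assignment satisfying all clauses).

v2 occurs only positively in the remaining clauses — set v2 = True.
v7 occurs only positively in the remaining clauses — set v7 = True.
Try v1 = True.
  then v8 is forced to False.
Set v3 = False and propagate.
  then v9 is forced to True.
  then v5 is forced to True.
  then v6 is forced to False.
Try v10 = False.
v4, v11 are now unconstrained; take v4 = True, v11 = True.

v1 = True, v2 = True, v3 = False, v4 = True, v5 = True, v6 = False, v7 = True, v8 = False, v9 = True, v10 = False, v11 = True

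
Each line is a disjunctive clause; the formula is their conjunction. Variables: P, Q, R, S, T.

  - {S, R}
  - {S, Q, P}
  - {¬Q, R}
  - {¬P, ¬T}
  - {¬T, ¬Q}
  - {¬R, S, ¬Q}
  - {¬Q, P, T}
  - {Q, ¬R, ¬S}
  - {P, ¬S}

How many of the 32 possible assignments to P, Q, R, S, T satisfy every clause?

3

The models are:
  P=1 Q=0 R=0 S=1 T=0
  P=1 Q=0 R=1 S=0 T=0
  P=1 Q=1 R=1 S=1 T=0
Count: 3.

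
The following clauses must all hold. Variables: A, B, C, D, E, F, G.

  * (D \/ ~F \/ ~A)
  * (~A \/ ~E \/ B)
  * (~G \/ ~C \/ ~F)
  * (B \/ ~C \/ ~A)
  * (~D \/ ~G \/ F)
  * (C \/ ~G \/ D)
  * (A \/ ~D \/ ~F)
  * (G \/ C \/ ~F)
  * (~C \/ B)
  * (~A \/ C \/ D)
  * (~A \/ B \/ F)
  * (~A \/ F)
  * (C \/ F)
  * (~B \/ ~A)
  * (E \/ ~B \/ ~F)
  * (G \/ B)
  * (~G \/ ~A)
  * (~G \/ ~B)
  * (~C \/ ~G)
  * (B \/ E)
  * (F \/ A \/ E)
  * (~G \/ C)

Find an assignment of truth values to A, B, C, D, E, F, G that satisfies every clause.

A=False, B=True, C=True, D=True, E=True, F=False, G=False

Try A = False.
Branch on B: take B = True.
  then G is forced to False.
For the remaining variables, C = True, D = True, E = True, F = False works.
Every clause has at least one true literal under this assignment.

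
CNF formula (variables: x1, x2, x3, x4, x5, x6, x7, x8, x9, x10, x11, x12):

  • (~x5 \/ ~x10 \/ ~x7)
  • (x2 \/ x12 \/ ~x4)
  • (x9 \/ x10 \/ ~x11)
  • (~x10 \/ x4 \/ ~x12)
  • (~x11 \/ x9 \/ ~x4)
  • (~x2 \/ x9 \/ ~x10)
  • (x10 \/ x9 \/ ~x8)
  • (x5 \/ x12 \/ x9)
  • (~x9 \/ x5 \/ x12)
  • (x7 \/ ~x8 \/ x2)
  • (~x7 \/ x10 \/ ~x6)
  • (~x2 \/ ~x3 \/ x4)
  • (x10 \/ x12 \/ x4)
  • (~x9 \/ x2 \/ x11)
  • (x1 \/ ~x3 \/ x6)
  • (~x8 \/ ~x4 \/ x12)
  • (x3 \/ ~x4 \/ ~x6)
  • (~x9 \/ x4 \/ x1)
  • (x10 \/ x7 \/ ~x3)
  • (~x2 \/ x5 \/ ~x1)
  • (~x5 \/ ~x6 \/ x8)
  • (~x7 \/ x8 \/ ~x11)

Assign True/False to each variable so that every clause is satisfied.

x1=F, x2=F, x3=F, x4=T, x5=T, x6=F, x7=T, x8=F, x9=F, x10=F, x11=F, x12=T

Check each clause:
  1. (~x10 \/ ~x7 \/ ~x5) — ~x10 is true.
  2. (x2 \/ x12 \/ ~x4) — x12 is true.
  3. (x9 \/ ~x11 \/ x10) — ~x11 is true.
  4. (~x12 \/ ~x10 \/ x4) — x4 is true.
  5. (~x11 \/ ~x4 \/ x9) — ~x11 is true.
  6. (~x2 \/ ~x10 \/ x9) — ~x2 is true.
  7. (~x8 \/ x9 \/ x10) — ~x8 is true.
  8. (x12 \/ x9 \/ x5) — x12 is true.
  9. (~x9 \/ x5 \/ x12) — x12 is true.
  10. (x7 \/ ~x8 \/ x2) — ~x8 is true.
  11. (~x7 \/ ~x6 \/ x10) — ~x6 is true.
  12. (x4 \/ ~x3 \/ ~x2) — x4 is true.
  13. (x4 \/ x10 \/ x12) — x12 is true.
  14. (x11 \/ ~x9 \/ x2) — ~x9 is true.
  15. (x1 \/ x6 \/ ~x3) — ~x3 is true.
  16. (~x8 \/ ~x4 \/ x12) — ~x8 is true.
  17. (~x4 \/ x3 \/ ~x6) — ~x6 is true.
  18. (x4 \/ x1 \/ ~x9) — x4 is true.
  19. (~x3 \/ x7 \/ x10) — ~x3 is true.
  20. (~x1 \/ ~x2 \/ x5) — x5 is true.
  21. (~x6 \/ x8 \/ ~x5) — ~x6 is true.
  22. (~x7 \/ ~x11 \/ x8) — ~x11 is true.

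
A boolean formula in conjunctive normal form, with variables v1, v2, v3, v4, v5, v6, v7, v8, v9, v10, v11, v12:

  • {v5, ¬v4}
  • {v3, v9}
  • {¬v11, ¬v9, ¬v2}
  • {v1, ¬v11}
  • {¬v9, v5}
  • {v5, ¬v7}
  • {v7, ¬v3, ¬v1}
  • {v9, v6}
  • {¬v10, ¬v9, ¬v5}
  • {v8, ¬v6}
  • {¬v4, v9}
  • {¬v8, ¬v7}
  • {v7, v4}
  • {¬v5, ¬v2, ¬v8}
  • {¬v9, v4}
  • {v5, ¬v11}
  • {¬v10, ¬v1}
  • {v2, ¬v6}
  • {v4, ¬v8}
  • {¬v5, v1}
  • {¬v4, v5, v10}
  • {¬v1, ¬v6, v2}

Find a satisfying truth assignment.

v1 = True, v2 = False, v3 = True, v4 = True, v5 = True, v6 = False, v7 = True, v8 = False, v9 = True, v10 = False, v11 = True, v12 = True

Check each clause:
  1. {¬v4, v5} — v5 is true.
  2. {v3, v9} — v9 is true.
  3. {¬v9, ¬v2, ¬v11} — ¬v2 is true.
  4. {¬v11, v1} — v1 is true.
  5. {v5, ¬v9} — v5 is true.
  6. {v5, ¬v7} — v5 is true.
  7. {v7, ¬v3, ¬v1} — v7 is true.
  8. {v9, v6} — v9 is true.
  9. {¬v10, ¬v9, ¬v5} — ¬v10 is true.
  10. {¬v6, v8} — ¬v6 is true.
  11. {v9, ¬v4} — v9 is true.
  12. {¬v7, ¬v8} — ¬v8 is true.
  13. {v7, v4} — v4 is true.
  14. {¬v8, ¬v2, ¬v5} — ¬v8 is true.
  15. {¬v9, v4} — v4 is true.
  16. {v5, ¬v11} — v5 is true.
  17. {¬v1, ¬v10} — ¬v10 is true.
  18. {v2, ¬v6} — ¬v6 is true.
  19. {¬v8, v4} — ¬v8 is true.
  20. {v1, ¬v5} — v1 is true.
  21. {v5, v10, ¬v4} — v5 is true.
  22. {v2, ¬v6, ¬v1} — ¬v6 is true.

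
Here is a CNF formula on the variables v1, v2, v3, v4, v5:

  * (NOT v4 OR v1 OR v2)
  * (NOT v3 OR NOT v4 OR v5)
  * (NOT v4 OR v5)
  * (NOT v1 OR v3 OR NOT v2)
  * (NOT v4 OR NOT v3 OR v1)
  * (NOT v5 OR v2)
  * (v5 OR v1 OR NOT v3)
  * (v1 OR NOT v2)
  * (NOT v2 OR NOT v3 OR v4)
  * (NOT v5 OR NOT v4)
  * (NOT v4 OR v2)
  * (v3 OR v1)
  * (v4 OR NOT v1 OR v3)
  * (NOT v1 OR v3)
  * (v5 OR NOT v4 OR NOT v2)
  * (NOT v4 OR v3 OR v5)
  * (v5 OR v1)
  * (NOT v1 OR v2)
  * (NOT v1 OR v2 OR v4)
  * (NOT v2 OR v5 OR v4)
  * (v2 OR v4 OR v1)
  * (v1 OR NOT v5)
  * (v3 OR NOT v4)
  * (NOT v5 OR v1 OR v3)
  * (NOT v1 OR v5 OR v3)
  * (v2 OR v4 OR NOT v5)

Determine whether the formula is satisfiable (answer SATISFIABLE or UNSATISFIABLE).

UNSATISFIABLE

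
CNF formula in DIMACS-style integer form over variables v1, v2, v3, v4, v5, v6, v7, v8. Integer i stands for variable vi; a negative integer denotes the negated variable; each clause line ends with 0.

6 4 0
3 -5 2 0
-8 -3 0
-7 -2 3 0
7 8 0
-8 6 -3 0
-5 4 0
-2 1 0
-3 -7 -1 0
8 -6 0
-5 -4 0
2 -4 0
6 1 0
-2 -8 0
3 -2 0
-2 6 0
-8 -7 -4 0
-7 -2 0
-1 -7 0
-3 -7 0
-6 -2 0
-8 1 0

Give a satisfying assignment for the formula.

v1=True  v2=False  v3=False  v4=False  v5=False  v6=True  v7=False  v8=True

Pure literal: v5 appears only negated; assign v5 = False.
Branch on v1: take v1 = True.
  then v7 is forced to False.
  then v8 is forced to True.
  then v3 is forced to False.
  then v2 is forced to False.
  then v4 is forced to False.
  then v6 is forced to True.
Every clause has at least one true literal under this assignment.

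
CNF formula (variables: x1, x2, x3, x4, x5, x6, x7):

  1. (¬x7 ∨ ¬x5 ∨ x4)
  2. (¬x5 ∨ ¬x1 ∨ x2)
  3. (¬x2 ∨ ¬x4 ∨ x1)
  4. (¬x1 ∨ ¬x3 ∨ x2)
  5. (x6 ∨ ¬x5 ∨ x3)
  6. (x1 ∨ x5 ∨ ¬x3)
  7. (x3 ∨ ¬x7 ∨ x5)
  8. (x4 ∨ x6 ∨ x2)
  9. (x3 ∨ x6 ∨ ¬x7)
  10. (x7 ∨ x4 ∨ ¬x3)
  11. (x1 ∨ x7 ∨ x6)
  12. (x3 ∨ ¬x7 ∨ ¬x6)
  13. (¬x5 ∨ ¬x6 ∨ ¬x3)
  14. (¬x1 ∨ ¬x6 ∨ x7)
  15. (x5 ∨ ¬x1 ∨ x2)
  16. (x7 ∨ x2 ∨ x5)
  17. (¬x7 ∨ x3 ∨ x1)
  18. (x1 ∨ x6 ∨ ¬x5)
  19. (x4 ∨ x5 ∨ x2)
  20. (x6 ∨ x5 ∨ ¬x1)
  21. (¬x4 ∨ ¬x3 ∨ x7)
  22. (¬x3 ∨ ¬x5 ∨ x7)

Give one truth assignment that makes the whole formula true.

x1=0, x2=0, x3=0, x4=0, x5=1, x6=1, x7=0

Check each clause:
  1. (¬x5 ∨ x4 ∨ ¬x7) — ¬x7 is true.
  2. (x2 ∨ ¬x5 ∨ ¬x1) — ¬x1 is true.
  3. (¬x4 ∨ ¬x2 ∨ x1) — ¬x4 is true.
  4. (x2 ∨ ¬x1 ∨ ¬x3) — ¬x3 is true.
  5. (x6 ∨ ¬x5 ∨ x3) — x6 is true.
  6. (¬x3 ∨ x5 ∨ x1) — x5 is true.
  7. (¬x7 ∨ x3 ∨ x5) — ¬x7 is true.
  8. (x4 ∨ x2 ∨ x6) — x6 is true.
  9. (¬x7 ∨ x6 ∨ x3) — ¬x7 is true.
  10. (x7 ∨ ¬x3 ∨ x4) — ¬x3 is true.
  11. (x1 ∨ x6 ∨ x7) — x6 is true.
  12. (¬x6 ∨ x3 ∨ ¬x7) — ¬x7 is true.
  13. (¬x5 ∨ ¬x6 ∨ ¬x3) — ¬x3 is true.
  14. (¬x1 ∨ ¬x6 ∨ x7) — ¬x1 is true.
  15. (x2 ∨ x5 ∨ ¬x1) — x5 is true.
  16. (x2 ∨ x5 ∨ x7) — x5 is true.
  17. (¬x7 ∨ x1 ∨ x3) — ¬x7 is true.
  18. (x6 ∨ ¬x5 ∨ x1) — x6 is true.
  19. (x5 ∨ x2 ∨ x4) — x5 is true.
  20. (¬x1 ∨ x5 ∨ x6) — x5 is true.
  21. (¬x4 ∨ ¬x3 ∨ x7) — ¬x4 is true.
  22. (¬x5 ∨ x7 ∨ ¬x3) — ¬x3 is true.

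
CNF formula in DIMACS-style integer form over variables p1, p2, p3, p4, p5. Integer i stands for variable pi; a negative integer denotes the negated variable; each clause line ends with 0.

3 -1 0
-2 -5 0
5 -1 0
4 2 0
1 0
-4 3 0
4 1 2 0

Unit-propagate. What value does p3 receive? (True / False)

True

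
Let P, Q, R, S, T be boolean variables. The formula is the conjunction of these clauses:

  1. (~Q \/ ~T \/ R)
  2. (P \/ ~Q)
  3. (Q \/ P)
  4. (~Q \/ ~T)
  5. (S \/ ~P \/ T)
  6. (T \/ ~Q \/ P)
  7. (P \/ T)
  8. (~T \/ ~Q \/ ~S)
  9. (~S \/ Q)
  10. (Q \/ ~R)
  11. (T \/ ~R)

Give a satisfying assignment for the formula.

P=True, Q=False, R=False, S=False, T=True

Check each clause:
  1. (R \/ ~Q \/ ~T) — ~Q is true.
  2. (P \/ ~Q) — P is true.
  3. (Q \/ P) — P is true.
  4. (~T \/ ~Q) — ~Q is true.
  5. (S \/ T \/ ~P) — T is true.
  6. (P \/ ~Q \/ T) — P is true.
  7. (T \/ P) — P is true.
  8. (~T \/ ~Q \/ ~S) — ~S is true.
  9. (Q \/ ~S) — ~S is true.
  10. (Q \/ ~R) — ~R is true.
  11. (~R \/ T) — T is true.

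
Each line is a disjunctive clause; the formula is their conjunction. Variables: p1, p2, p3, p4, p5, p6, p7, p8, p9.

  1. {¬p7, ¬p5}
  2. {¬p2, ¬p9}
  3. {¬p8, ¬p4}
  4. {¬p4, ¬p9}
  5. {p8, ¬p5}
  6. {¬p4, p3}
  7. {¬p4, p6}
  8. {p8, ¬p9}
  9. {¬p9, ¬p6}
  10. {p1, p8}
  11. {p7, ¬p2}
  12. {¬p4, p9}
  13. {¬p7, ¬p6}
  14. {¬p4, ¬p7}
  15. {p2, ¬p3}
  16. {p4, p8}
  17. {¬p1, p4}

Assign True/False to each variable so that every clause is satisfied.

Pure literal: p5 appears only negated; assign p5 = False.
Set p1 = False and propagate.
  then p8 is forced to True.
  then p4 is forced to False.
Branch on p2: take p2 = False.
  then p3 is forced to False.
Set p6 = False and propagate.
p7, p9 are now unconstrained; take p7 = False, p9 = True.
Every clause has at least one true literal under this assignment.

p1=F  p2=F  p3=F  p4=F  p5=F  p6=F  p7=F  p8=T  p9=T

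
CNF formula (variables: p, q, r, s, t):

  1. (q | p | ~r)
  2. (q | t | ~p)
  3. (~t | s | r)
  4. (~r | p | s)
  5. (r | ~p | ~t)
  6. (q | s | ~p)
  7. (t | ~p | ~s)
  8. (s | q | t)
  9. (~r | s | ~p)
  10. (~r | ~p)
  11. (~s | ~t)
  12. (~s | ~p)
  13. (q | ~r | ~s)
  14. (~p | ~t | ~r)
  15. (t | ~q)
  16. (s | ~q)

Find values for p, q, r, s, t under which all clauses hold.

p=F  q=F  r=F  s=T  t=F

Set p = False and propagate.
The remaining clauses are satisfied by q = False, r = False, s = True, t = False.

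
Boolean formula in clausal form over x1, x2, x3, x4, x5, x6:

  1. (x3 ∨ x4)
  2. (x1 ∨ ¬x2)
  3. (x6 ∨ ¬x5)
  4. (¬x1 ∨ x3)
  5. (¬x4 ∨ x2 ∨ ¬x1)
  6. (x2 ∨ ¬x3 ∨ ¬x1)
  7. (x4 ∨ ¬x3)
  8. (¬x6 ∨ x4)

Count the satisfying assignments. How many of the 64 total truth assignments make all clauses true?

Case analysis on x1 and x3:
  x1=T, x3=T: remaining (x2,x4,x5,x6) ∈ {(T,T,F,F); (T,T,F,T); (T,T,T,T)} — 3.
  x1=T, x3=F: a clause becomes empty — 0.
  x1=F, x3=T: remaining (x2,x4,x5,x6) ∈ {(F,T,F,F); (F,T,F,T); (F,T,T,T)} — 3.
  x1=F, x3=F: remaining (x2,x4,x5,x6) ∈ {(F,T,F,F); (F,T,F,T); (F,T,T,T)} — 3.
Total: 3 + 0 + 3 + 3 = 9.

9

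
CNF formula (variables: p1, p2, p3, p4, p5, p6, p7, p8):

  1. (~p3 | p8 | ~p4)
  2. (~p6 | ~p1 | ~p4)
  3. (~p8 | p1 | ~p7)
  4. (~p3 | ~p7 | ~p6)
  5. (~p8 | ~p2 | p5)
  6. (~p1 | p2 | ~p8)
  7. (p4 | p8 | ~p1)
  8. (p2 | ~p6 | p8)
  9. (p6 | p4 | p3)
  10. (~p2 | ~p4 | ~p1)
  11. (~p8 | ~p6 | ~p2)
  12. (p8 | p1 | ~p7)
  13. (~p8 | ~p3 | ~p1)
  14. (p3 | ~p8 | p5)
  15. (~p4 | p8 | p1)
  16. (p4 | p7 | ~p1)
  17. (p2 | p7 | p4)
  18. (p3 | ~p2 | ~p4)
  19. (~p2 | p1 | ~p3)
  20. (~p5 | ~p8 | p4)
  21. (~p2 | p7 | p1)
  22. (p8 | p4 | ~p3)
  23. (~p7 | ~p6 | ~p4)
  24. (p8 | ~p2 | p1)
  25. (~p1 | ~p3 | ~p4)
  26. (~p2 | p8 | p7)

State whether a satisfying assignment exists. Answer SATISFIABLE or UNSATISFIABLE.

Set p1 = False and propagate.
Try p2 = False.
For the remaining variables, p3 = False, p4 = True, p5 = True, p6 = True, p7 = False, p8 = True works.
Every clause has at least one true literal under this assignment.
So p1=F, p2=F, p3=F, p4=T, p5=T, p6=T, p7=F, p8=T is a satisfying assignment.

SATISFIABLE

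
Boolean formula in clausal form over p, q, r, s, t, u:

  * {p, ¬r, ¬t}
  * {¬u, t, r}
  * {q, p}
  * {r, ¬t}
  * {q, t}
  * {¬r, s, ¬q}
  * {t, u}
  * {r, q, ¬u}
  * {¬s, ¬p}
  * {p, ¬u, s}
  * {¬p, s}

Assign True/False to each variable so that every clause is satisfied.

p=False, q=True, r=True, s=True, t=False, u=True

Branch on p: take p = False.
  then q is forced to True.
For the remaining variables, r = True, s = True, t = False, u = True works.
Every clause has at least one true literal under this assignment.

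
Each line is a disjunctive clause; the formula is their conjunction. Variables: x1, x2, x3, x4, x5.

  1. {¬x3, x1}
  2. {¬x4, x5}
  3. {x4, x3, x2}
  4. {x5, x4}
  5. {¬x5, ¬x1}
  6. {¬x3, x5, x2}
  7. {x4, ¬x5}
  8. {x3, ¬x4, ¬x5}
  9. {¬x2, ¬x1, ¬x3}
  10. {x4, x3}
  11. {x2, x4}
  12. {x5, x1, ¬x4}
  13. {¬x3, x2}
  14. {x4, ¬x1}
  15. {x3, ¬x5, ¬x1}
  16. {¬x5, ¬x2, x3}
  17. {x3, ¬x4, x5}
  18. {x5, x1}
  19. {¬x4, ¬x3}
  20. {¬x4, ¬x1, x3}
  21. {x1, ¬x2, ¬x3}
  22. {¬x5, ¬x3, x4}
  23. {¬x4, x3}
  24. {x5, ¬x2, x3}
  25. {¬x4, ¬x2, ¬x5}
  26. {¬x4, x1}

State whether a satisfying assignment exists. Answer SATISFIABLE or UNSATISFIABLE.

x3 = True:
  propagation gives x1=True, x5=False, x4=False; an empty clause results — contradiction.
x3 = False:
  propagation gives x4=True; an empty clause results — contradiction.
Every branch closes, so no satisfying assignment exists.

UNSATISFIABLE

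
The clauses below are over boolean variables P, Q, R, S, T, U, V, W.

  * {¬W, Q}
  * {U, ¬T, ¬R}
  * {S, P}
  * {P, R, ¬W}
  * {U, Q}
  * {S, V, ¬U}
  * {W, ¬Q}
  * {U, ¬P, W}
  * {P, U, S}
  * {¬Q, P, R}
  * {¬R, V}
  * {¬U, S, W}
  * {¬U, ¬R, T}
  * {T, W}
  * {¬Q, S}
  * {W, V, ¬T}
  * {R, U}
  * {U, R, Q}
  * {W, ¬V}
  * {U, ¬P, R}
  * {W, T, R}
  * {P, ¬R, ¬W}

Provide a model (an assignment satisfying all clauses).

P=True, Q=True, R=True, S=True, T=False, U=False, V=True, W=True

S occurs only positively in the remaining clauses — set S = True.
Try P = True.
Try Q = True.
  then W is forced to True.
The remaining clauses are satisfied by R = True, T = False, U = False, V = True.
Every clause has at least one true literal under this assignment.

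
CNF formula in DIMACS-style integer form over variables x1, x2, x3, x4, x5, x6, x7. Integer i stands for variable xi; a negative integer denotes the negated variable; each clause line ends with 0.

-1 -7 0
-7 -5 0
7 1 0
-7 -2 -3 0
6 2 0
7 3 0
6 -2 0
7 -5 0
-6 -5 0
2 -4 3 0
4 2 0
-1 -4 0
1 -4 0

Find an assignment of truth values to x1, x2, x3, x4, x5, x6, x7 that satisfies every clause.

Pure literal: x5 appears only negated; assign x5 = False.
Set x1 = False and propagate.
  then x7 is forced to True.
  then x4 is forced to False.
  then x2 is forced to True.
  then x3 is forced to False.
  then x6 is forced to True.
Every clause has at least one true literal under this assignment.

x1=False  x2=True  x3=False  x4=False  x5=False  x6=True  x7=True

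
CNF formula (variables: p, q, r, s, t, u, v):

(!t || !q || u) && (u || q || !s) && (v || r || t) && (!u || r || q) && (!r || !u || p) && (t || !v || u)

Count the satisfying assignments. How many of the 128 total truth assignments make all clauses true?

42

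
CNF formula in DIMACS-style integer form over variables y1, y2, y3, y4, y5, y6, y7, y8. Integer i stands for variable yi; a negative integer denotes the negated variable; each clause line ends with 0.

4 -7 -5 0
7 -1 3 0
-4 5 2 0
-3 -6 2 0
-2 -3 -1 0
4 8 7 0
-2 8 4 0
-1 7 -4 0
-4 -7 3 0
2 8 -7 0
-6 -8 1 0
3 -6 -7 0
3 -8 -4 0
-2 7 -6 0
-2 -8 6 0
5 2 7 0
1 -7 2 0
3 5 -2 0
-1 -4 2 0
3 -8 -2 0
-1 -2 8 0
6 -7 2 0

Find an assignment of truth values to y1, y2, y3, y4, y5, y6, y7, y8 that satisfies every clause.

y1=F  y2=T  y3=T  y4=T  y5=F  y6=T  y7=T  y8=F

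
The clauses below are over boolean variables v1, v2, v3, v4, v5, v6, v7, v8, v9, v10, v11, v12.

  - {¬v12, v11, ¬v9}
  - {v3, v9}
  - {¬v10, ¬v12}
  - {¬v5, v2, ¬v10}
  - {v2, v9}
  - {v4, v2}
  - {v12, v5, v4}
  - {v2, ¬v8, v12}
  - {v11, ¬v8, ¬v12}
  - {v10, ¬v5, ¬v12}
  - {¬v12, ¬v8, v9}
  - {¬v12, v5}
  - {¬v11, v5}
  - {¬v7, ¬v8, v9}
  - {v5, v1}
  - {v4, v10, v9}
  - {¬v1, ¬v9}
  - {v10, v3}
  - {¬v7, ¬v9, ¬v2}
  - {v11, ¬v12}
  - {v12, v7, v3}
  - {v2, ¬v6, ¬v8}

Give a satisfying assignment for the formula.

v1=T, v2=T, v3=T, v4=T, v5=T, v6=T, v7=F, v8=F, v9=F, v10=F, v11=F, v12=F

v3 occurs only positively in the remaining clauses — set v3 = True.
Pure literal: v4 appears only positively; assign v4 = True.
Try v1 = True.
  then v9 is forced to False.
  then v2 is forced to True.
Set v5 = True and propagate.
Try v7 = False.
The remaining clauses are satisfied by v6 = True, v8 = False, v10 = False, v11 = False, v12 = False.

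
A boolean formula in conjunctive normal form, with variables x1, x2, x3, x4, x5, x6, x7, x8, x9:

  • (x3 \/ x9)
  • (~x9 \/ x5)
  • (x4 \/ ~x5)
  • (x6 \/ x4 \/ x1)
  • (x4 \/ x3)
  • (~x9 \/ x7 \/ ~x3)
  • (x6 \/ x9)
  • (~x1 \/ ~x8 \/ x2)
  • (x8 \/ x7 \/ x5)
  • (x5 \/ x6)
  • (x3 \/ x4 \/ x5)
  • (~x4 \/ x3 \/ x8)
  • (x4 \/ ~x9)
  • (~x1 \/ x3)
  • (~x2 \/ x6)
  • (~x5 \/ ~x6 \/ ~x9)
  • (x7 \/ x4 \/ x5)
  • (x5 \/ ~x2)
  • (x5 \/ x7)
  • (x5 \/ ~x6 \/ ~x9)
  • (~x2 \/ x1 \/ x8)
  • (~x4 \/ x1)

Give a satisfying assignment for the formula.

Pure literal: x7 appears only positively; assign x7 = True.
Set x1 = True and propagate.
  then x3 is forced to True.
For the remaining variables, x2 = False, x4 = True, x5 = True, x6 = True, x8 = False, x9 = False works.
Every clause has at least one true literal under this assignment.
Check each clause:
  1. (x9 \/ x3) — x3 is true.
  2. (~x9 \/ x5) — x5 is true.
  3. (~x5 \/ x4) — x4 is true.
  4. (x6 \/ x1 \/ x4) — x1 is true.
  5. (x3 \/ x4) — x3 is true.
  6. (~x9 \/ ~x3 \/ x7) — x7 is true.
  7. (x9 \/ x6) — x6 is true.
  8. (~x8 \/ x2 \/ ~x1) — ~x8 is true.
  9. (x8 \/ x7 \/ x5) — x5 is true.
  10. (x5 \/ x6) — x5 is true.
  11. (x3 \/ x4 \/ x5) — x3 is true.
  12. (~x4 \/ x3 \/ x8) — x3 is true.
  13. (x4 \/ ~x9) — x4 is true.
  14. (~x1 \/ x3) — x3 is true.
  15. (~x2 \/ x6) — ~x2 is true.
  16. (~x5 \/ ~x9 \/ ~x6) — ~x9 is true.
  17. (x4 \/ x7 \/ x5) — x4 is true.
  18. (~x2 \/ x5) — x5 is true.
  19. (x5 \/ x7) — x5 is true.
  20. (~x6 \/ x5 \/ ~x9) — x5 is true.
  21. (~x2 \/ x1 \/ x8) — x1 is true.
  22. (~x4 \/ x1) — x1 is true.

x1 = 1, x2 = 0, x3 = 1, x4 = 1, x5 = 1, x6 = 1, x7 = 1, x8 = 0, x9 = 0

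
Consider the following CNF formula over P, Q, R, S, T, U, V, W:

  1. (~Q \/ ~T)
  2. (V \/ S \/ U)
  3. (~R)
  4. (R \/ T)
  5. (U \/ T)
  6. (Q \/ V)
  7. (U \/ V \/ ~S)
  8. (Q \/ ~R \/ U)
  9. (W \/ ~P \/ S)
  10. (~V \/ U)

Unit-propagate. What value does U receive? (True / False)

True

Unit clause (~R) sets R = False.
(R \/ T): since R = False, the clause reduces to (T). T = True.
(~T \/ ~Q): since T = True, the clause reduces to (~Q). Q = False.
In (Q \/ V), Q is now false; V must hold, so V = True.
In (~V \/ U), ~V is now false; U must hold, so U = True.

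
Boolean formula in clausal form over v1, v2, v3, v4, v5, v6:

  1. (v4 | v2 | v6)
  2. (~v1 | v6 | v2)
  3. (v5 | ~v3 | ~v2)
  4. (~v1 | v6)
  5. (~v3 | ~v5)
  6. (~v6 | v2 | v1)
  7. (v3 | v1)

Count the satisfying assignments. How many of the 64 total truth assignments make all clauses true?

Case analysis on v1 and v2:
  v1=1, v2=1: remaining (v3,v4,v5,v6) ∈ {(0,0,0,1); (0,0,1,1); (0,1,0,1); (0,1,1,1)} — 4.
  v1=1, v2=0: v4 free; 3 ways for (v3,v5,v6) × 2^1 = 6.
  v1=0, v2=1: a clause becomes empty — 0.
  v1=0, v2=0: remaining (v3,v4,v5,v6) ∈ {(1,1,0,0)} — 1.
Total: 4 + 6 + 0 + 1 = 11.

11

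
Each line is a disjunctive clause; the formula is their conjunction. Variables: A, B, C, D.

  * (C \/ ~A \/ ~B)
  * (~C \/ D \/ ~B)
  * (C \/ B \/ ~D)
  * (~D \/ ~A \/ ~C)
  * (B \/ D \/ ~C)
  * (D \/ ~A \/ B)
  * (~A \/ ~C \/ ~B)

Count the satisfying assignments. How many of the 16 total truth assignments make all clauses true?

5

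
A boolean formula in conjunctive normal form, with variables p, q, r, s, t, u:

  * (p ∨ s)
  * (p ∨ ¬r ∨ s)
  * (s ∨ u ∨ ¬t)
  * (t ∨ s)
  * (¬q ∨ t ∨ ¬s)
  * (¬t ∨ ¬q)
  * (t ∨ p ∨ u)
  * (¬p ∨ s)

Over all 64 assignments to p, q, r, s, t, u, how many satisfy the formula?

14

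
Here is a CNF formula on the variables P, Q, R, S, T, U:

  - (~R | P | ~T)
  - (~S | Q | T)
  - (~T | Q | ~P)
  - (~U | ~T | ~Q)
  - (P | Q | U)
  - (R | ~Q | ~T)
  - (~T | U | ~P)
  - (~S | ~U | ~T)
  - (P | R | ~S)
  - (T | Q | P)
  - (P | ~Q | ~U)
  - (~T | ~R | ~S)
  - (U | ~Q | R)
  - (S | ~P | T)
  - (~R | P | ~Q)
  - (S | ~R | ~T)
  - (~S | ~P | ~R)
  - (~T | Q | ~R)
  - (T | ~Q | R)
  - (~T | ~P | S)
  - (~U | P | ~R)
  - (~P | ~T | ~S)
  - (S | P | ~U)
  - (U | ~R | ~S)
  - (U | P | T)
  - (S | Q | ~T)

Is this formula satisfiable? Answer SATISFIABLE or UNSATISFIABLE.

UNSATISFIABLE

T = True:
  P = True:
    propagation gives Q=True, U=False; an empty clause results — contradiction.
  P = False:
    propagation gives R=False, Q=False, U=True, S=False; an empty clause results — contradiction.
T = False:
  P = True:
    propagation gives S=True, Q=True, R=False; an empty clause results — contradiction.
  P = False:
    propagation gives Q=True, U=False; an empty clause results — contradiction.
Every branch closes, so no satisfying assignment exists.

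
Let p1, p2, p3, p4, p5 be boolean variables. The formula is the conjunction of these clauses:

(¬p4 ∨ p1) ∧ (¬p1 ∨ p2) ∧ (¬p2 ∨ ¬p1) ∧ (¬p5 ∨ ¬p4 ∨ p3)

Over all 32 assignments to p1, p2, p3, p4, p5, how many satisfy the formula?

8

The models are:
  p1=F p2=F p3=F p4=F p5=F
  p1=F p2=F p3=F p4=F p5=T
  p1=F p2=F p3=T p4=F p5=F
  p1=F p2=F p3=T p4=F p5=T
  p1=F p2=T p3=F p4=F p5=F
  p1=F p2=T p3=F p4=F p5=T
  p1=F p2=T p3=T p4=F p5=F
  p1=F p2=T p3=T p4=F p5=T
Count: 8.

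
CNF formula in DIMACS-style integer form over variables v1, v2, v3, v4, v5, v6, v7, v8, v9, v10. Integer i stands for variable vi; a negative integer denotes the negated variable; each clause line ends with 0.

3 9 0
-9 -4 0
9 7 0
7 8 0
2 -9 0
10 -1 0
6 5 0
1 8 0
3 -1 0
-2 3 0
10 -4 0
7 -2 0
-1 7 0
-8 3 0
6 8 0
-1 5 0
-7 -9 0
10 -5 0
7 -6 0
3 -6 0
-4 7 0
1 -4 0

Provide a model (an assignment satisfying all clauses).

Pure literal: v3 appears only positively; assign v3 = True.
v4 occurs only negated in the remaining clauses — set v4 = False.
Set v1 = False and propagate.
  then v8 is forced to True.
Try v2 = False.
  then v9 is forced to False.
  then v7 is forced to True.
The remaining clauses are satisfied by v5 = False, v6 = True, v10 = False.

v1 = F, v2 = F, v3 = T, v4 = F, v5 = F, v6 = T, v7 = T, v8 = T, v9 = F, v10 = F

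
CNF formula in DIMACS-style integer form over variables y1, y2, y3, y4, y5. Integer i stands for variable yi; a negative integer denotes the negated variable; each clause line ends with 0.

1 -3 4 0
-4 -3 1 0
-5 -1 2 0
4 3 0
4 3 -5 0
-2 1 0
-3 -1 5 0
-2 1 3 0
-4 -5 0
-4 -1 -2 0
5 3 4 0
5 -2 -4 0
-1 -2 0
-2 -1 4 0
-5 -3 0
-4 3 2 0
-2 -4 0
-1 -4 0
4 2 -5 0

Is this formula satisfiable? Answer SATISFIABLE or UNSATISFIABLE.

UNSATISFIABLE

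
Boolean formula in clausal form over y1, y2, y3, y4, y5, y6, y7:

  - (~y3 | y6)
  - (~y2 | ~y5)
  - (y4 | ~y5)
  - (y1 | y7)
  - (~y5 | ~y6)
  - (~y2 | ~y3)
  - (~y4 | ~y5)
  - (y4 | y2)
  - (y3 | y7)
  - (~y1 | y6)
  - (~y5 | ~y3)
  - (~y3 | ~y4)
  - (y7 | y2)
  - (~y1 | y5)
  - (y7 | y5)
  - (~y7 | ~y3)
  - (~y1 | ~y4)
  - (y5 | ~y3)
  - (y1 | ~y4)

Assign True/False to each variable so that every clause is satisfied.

y1 = 0, y2 = 1, y3 = 0, y4 = 0, y5 = 0, y6 = 1, y7 = 1

Check each clause:
  1. (y6 | ~y3) — ~y3 is true.
  2. (~y5 | ~y2) — ~y5 is true.
  3. (~y5 | y4) — ~y5 is true.
  4. (y1 | y7) — y7 is true.
  5. (~y5 | ~y6) — ~y5 is true.
  6. (~y3 | ~y2) — ~y3 is true.
  7. (~y5 | ~y4) — ~y5 is true.
  8. (y4 | y2) — y2 is true.
  9. (y7 | y3) — y7 is true.
  10. (y6 | ~y1) — ~y1 is true.
  11. (~y3 | ~y5) — ~y5 is true.
  12. (~y3 | ~y4) — ~y4 is true.
  13. (y2 | y7) — y2 is true.
  14. (~y1 | y5) — ~y1 is true.
  15. (y7 | y5) — y7 is true.
  16. (~y7 | ~y3) — ~y3 is true.
  17. (~y4 | ~y1) — ~y4 is true.
  18. (~y3 | y5) — ~y3 is true.
  19. (~y4 | y1) — ~y4 is true.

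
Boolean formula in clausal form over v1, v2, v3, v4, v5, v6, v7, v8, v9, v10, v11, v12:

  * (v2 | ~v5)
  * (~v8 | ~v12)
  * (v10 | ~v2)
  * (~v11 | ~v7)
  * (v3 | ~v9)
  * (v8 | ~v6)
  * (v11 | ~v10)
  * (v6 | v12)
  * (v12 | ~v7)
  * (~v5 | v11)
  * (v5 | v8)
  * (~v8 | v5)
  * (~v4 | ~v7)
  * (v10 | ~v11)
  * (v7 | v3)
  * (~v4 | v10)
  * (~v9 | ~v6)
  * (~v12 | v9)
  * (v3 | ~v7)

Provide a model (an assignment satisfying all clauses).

v1=T, v2=T, v3=T, v4=F, v5=T, v6=F, v7=F, v8=F, v9=T, v10=T, v11=T, v12=T

v3 occurs only positively in the remaining clauses — set v3 = True.
Pure literal: v4 appears only negated; assign v4 = False.
Set v2 = True and propagate.
  then v10 is forced to True.
  then v11 is forced to True.
  then v7 is forced to False.
Set v5 = True and propagate.
Set v6 = False and propagate.
  then v12 is forced to True.
  then v8 is forced to False.
  then v9 is forced to True.
v1 is now unconstrained; take v1 = True.
Every clause has at least one true literal under this assignment.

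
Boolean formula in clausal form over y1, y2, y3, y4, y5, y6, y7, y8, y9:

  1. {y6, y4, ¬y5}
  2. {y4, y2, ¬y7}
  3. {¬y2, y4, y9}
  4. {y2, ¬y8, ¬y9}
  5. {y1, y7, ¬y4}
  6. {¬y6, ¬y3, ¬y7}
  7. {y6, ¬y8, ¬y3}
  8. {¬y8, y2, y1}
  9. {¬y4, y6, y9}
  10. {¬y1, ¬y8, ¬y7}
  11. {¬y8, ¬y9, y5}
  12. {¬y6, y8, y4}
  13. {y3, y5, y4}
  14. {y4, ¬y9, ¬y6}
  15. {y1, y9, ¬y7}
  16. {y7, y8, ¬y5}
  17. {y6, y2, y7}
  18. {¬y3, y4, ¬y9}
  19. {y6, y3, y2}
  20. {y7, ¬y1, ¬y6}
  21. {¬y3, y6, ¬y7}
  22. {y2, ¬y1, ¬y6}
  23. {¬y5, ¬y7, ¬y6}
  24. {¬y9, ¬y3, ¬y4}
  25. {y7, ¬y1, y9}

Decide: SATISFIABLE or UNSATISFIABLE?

SATISFIABLE

Try y1 = False.
Set y2 = True and propagate.
The remaining clauses are satisfied by y3 = False, y4 = True, y5 = False, y6 = True, y7 = True, y8 = False, y9 = True.
Every clause has at least one true literal under this assignment.
So y1=0, y2=1, y3=0, y4=1, y5=0, y6=1, y7=1, y8=0, y9=1 is a satisfying assignment.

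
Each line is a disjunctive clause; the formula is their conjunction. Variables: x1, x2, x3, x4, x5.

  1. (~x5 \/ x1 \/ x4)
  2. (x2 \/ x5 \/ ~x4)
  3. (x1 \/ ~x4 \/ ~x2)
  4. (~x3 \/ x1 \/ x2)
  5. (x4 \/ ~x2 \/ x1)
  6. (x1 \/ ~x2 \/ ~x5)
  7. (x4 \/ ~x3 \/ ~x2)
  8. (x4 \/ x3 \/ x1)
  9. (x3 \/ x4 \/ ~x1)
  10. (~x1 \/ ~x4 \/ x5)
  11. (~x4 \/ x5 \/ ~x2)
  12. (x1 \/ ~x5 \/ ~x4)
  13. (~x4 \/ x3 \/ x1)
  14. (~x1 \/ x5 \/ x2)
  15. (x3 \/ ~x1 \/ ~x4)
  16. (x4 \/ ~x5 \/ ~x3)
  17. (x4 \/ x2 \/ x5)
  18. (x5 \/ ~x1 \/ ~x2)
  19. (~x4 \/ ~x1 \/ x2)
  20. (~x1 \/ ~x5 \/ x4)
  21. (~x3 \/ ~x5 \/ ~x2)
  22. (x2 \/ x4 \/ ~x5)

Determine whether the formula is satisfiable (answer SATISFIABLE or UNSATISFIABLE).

x4 = True:
  x1 = True:
    propagation gives x5=True, x3=True, x2=True; an empty clause results — contradiction.
  x1 = False:
    propagation gives x2=False, x5=True; an empty clause results — contradiction.
x4 = False:
  x1 = True:
    propagation gives x3=True, x2=False, x5=True; an empty clause results — contradiction.
  x1 = False:
    propagation gives x5=False, x2=False; an empty clause results — contradiction.
Every branch closes, so no satisfying assignment exists.

UNSATISFIABLE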